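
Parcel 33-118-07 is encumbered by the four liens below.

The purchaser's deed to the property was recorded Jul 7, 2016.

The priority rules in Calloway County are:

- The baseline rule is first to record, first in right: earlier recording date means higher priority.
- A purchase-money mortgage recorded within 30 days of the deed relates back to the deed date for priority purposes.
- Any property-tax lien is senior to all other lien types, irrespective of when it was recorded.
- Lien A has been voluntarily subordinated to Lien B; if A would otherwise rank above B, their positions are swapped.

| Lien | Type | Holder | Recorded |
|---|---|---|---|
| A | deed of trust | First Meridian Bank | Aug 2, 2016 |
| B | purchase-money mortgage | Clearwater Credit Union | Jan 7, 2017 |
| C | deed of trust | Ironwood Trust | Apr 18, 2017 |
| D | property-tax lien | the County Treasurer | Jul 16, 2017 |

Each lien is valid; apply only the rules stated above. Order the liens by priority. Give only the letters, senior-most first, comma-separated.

Effective dates: B was recorded 184 days after the deed, outside the 30-day window, so it keeps its recording date.
D, as a property-tax lien, has superpriority and ranks first.
Remaining liens by effective date: A (Aug 2, 2016), B (Jan 7, 2017), C (Apr 18, 2017).
A is senior to B before the subordination, so the two trade places.

D, B, A, C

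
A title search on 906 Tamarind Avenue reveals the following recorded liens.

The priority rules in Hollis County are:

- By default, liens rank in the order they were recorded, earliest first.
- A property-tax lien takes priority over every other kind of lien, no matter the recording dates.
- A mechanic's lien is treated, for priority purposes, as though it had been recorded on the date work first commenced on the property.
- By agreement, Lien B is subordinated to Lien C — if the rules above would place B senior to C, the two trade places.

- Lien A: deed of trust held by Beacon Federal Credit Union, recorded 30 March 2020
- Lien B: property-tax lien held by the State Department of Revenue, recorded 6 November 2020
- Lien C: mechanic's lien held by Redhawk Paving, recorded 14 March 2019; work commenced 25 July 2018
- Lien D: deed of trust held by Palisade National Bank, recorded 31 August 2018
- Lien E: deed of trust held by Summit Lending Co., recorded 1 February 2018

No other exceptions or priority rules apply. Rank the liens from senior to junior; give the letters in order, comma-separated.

C, E, B, D, A

Adjusting effective dates: C is treated as recorded 25 July 2018, the work-commencement date.
B, as a property-tax lien, has superpriority and ranks first.
Ordering the rest by effective date: E (1 February 2018), C (25 July 2018), D (31 August 2018), A (30 March 2020).
B would otherwise be senior to C, so under the subordination agreement B and C exchange positions.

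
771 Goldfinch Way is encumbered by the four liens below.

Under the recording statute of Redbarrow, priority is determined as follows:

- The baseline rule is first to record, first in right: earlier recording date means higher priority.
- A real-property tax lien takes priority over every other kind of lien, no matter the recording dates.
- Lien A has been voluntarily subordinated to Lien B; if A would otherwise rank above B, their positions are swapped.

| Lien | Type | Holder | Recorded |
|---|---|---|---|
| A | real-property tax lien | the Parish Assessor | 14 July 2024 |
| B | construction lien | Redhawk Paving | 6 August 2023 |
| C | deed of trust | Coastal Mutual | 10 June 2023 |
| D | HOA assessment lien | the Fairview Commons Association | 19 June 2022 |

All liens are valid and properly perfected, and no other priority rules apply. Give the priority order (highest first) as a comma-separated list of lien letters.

A, as a real-property tax lien, has superpriority and ranks first.
Ordering the rest by effective date: D (19 June 2022), C (10 June 2023), B (6 August 2023).
A would otherwise be senior to B, so under the subordination agreement A and B exchange positions.

B, D, C, A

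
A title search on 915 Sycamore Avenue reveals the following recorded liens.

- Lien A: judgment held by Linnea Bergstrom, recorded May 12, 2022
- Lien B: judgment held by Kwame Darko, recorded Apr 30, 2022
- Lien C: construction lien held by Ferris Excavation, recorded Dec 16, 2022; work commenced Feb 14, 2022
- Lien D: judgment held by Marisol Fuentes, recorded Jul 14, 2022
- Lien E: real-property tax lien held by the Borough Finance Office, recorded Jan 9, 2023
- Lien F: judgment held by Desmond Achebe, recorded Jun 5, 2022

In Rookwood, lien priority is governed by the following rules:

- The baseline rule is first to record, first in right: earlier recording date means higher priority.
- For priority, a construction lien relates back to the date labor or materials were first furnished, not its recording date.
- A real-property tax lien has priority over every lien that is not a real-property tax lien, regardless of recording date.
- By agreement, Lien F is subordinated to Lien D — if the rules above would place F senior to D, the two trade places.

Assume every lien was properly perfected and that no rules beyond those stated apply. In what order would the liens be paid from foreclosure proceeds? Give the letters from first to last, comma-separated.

Effective dates: C's effective date is Feb 14, 2022, when work began.
E, as a real-property tax lien, has superpriority and ranks first.
Ordering the rest by effective date: C (Feb 14, 2022), B (Apr 30, 2022), A (May 12, 2022), F (Jun 5, 2022), D (Jul 14, 2022).
F is senior to D before the subordination, so the two trade places.

E, C, B, A, D, F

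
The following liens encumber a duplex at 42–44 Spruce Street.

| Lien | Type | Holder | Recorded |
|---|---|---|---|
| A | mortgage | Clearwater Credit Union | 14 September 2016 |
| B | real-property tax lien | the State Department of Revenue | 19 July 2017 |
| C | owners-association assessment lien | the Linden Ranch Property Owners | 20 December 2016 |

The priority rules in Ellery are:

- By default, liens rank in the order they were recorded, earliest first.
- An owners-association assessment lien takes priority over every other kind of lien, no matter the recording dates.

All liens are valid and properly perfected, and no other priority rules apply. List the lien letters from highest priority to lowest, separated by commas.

C, A, B

As an owners-association assessment lien, C is senior to every other lien.
The other liens, earliest effective date first: A (14 September 2016), B (19 July 2017).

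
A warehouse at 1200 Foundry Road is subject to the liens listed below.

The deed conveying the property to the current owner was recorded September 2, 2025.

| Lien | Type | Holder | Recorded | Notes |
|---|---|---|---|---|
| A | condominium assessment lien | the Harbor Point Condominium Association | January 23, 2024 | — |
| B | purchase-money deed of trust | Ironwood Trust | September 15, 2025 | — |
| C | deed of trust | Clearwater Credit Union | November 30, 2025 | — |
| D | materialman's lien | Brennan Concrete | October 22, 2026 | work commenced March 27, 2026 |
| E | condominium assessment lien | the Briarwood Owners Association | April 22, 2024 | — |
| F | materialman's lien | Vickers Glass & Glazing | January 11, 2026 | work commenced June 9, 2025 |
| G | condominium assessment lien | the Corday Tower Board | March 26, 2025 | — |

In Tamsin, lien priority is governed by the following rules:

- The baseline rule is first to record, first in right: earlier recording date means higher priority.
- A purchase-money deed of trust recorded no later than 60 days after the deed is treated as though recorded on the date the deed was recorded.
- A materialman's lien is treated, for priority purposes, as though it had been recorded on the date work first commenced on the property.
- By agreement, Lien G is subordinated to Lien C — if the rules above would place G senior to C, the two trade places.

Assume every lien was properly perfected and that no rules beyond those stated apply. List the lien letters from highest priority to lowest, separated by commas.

Effective dates: B's effective date is the deed date, September 2, 2025; D relates back to March 27, 2026 (work commenced); F is treated as recorded June 9, 2025, the work-commencement date.
By effective date, earliest first: A (January 23, 2024), E (April 22, 2024), G (March 26, 2025), F (June 9, 2025), B (September 2, 2025), C (November 30, 2025), D (March 27, 2026).
G is senior to C before the subordination, so the two trade places.

A, E, C, F, B, G, D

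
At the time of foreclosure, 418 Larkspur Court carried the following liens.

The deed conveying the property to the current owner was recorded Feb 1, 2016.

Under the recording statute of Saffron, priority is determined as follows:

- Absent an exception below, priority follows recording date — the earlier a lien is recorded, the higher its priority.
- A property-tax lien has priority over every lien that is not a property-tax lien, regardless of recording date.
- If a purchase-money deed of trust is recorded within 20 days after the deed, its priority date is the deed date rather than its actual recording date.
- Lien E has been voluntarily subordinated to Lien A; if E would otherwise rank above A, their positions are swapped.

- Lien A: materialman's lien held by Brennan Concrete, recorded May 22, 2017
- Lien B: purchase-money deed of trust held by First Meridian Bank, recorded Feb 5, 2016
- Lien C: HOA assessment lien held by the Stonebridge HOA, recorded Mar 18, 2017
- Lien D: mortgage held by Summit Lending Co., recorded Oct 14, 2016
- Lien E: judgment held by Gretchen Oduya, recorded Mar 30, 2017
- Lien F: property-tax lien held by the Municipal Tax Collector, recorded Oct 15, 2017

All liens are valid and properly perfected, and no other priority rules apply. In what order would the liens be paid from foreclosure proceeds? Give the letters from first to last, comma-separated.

F, B, D, C, A, E

First, effective dates: B was recorded within the 20-day window, so its effective date is the deed date Feb 1, 2016.
F, as a property-tax lien, has superpriority and ranks first.
The other liens, earliest effective date first: B (Feb 1, 2016), D (Oct 14, 2016), C (Mar 18, 2017), E (Mar 30, 2017), A (May 22, 2017).
E is senior to A before the subordination, so the two trade places.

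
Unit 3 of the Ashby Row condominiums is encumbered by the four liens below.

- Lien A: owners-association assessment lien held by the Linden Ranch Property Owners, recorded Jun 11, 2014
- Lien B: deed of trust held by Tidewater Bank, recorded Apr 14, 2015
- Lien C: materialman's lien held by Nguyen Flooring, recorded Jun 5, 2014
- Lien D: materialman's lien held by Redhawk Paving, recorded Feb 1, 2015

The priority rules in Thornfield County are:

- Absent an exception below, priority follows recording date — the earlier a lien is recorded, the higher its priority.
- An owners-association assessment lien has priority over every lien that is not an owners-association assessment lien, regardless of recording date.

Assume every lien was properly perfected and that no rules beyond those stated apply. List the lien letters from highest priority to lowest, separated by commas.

A is an owners-association assessment lien and takes priority over every other lien.
Remaining liens by effective date: C (Jun 5, 2014), D (Feb 1, 2015), B (Apr 14, 2015).

A, C, D, B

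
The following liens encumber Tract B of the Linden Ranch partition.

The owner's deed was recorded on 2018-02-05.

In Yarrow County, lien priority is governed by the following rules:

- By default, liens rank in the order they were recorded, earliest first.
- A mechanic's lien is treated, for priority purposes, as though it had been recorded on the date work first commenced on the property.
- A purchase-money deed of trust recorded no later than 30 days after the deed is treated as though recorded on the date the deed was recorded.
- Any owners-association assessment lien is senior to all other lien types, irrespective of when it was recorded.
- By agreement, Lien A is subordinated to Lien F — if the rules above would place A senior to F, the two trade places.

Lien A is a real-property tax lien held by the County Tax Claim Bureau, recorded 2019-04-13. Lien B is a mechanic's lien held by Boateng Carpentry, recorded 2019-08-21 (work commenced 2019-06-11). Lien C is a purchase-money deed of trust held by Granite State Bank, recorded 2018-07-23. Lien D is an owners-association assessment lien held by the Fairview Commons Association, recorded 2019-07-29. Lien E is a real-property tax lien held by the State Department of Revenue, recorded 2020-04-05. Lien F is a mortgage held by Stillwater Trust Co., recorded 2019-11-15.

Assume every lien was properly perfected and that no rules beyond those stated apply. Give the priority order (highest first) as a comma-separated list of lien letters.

Effective dates after the stated exceptions: B relates back to 2019-06-11 (work commenced); C missed the 30-day window (168 days after the deed), so its recording date stands.
D is an owners-association assessment lien and takes priority over every other lien.
Ordering the rest by effective date: C (2018-07-23), A (2019-04-13), B (2019-06-11), F (2019-11-15), E (2020-04-05).
A is senior to F before the subordination, so the two trade places.

D, C, F, B, A, E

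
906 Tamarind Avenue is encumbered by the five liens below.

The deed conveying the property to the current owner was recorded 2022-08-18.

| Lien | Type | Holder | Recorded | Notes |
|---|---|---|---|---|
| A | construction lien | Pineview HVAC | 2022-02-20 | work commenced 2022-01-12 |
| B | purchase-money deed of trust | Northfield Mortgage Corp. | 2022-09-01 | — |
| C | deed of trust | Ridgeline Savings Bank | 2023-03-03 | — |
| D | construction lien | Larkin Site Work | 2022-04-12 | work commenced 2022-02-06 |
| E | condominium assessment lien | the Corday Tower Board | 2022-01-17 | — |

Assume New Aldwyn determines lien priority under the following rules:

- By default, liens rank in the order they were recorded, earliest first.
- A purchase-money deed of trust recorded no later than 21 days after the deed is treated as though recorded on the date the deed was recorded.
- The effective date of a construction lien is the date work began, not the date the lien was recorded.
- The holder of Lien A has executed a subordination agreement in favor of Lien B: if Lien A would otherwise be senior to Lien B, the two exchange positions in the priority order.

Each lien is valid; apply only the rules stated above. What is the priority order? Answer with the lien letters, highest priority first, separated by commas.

Effective dates after the stated exceptions: A relates back to 2022-01-12 (work commenced); B was recorded within the 21-day window, so its effective date is the deed date 2022-08-18; D is treated as recorded 2022-02-06, the work-commencement date.
By effective date: A (2022-01-12), E (2022-01-17), D (2022-02-06), B (2022-08-18), C (2023-03-03).
A would otherwise be senior to B, so under the subordination agreement A and B exchange positions.

B, E, D, A, C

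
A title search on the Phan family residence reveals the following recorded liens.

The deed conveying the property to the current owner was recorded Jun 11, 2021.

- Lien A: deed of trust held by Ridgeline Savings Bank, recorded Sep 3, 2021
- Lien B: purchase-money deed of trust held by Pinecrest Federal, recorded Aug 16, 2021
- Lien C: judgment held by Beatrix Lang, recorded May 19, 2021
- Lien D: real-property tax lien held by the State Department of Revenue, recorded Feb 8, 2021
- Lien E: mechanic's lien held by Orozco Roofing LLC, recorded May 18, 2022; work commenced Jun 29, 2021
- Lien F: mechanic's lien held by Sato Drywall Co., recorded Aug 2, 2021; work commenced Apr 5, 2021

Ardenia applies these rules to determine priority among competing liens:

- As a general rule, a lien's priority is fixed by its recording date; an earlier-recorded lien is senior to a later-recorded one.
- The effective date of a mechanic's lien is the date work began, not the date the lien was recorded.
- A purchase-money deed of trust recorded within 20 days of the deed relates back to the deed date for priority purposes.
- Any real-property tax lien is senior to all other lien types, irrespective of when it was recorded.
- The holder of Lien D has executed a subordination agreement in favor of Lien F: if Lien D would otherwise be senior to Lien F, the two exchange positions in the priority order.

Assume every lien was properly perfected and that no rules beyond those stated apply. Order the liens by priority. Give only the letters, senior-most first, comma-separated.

Effective dates after the stated exceptions: B missed the 20-day window (66 days after the deed), so its recording date stands; E's effective date is Jun 29, 2021, when work began; F is treated as recorded Apr 5, 2021, the work-commencement date.
D is a real-property tax lien, so it outranks all other liens regardless of date.
Remaining liens by effective date: F (Apr 5, 2021), C (May 19, 2021), E (Jun 29, 2021), B (Aug 16, 2021), A (Sep 3, 2021).
D would otherwise be senior to F, so under the subordination agreement D and F exchange positions.

F, D, C, E, B, A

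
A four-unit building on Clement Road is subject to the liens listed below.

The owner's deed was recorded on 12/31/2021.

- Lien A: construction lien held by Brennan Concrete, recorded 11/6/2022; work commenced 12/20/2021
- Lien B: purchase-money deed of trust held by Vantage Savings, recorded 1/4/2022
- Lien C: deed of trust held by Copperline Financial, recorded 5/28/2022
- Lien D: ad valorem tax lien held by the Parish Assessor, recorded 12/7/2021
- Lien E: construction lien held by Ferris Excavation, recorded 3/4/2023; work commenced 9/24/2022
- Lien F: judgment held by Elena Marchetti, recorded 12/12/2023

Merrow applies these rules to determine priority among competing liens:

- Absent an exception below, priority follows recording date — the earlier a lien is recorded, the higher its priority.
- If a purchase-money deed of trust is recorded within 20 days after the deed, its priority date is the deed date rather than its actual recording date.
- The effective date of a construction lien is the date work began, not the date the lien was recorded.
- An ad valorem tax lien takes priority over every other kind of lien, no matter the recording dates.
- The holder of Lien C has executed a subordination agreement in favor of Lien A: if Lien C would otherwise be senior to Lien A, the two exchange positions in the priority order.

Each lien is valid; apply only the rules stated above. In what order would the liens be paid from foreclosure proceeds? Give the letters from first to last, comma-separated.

D, A, B, C, E, F

First, effective dates: A relates back to 12/20/2021 (work commenced); B's effective date is the deed date, 12/31/2021; E relates back to 9/24/2022 (work commenced).
D is an ad valorem tax lien and takes priority over every other lien.
Among the remaining liens, by effective date: A (12/20/2021), B (12/31/2021), C (5/28/2022), E (9/24/2022), F (12/12/2023).
Since C is not senior to A, the subordination leaves the order unchanged.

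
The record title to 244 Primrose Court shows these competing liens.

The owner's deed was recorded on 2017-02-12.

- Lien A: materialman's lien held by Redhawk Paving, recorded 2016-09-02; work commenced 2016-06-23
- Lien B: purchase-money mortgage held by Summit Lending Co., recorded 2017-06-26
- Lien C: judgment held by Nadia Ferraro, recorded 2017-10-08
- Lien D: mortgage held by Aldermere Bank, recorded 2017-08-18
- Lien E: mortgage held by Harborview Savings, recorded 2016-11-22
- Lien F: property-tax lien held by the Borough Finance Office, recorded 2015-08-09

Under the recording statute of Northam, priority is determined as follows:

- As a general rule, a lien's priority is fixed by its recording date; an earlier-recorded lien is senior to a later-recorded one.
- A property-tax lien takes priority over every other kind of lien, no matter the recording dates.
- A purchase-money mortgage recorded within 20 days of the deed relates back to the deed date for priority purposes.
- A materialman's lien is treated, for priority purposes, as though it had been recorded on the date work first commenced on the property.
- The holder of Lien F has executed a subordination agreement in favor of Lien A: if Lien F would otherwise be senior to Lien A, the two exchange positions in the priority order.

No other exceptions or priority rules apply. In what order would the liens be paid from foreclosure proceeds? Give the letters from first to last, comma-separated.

A, F, E, B, D, C

Effective dates after the stated exceptions: A's effective date is 2016-06-23, when work began; B missed the 20-day window (134 days after the deed), so its recording date stands.
As a property-tax lien, F is senior to every other lien.
Ordering the rest by effective date: A (2016-06-23), E (2016-11-22), B (2017-06-26), D (2017-08-18), C (2017-10-08).
F would otherwise be senior to A, so under the subordination agreement F and A exchange positions.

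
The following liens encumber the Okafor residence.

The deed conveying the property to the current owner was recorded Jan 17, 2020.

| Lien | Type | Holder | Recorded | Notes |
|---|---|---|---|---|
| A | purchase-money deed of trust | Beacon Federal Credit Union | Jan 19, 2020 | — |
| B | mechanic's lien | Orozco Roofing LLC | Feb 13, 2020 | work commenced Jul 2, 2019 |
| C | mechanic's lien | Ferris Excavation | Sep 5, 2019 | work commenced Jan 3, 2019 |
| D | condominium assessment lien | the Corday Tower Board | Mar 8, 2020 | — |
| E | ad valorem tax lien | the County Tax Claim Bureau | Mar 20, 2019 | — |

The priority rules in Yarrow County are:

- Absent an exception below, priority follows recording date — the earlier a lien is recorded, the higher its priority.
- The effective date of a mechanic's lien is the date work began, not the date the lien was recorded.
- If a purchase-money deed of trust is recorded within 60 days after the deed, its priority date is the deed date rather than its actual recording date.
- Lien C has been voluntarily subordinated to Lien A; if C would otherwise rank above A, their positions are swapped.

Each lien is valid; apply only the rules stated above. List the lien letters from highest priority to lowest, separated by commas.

A, E, B, C, D

First, effective dates: A relates back to the deed date Jan 17, 2020; B is treated as recorded Jul 2, 2019, the work-commencement date; C is treated as recorded Jan 3, 2019, the work-commencement date.
Ordering by effective date: C (Jan 3, 2019), E (Mar 20, 2019), B (Jul 2, 2019), A (Jan 17, 2020), D (Mar 8, 2020).
C would otherwise be senior to A, so under the subordination agreement C and A exchange positions.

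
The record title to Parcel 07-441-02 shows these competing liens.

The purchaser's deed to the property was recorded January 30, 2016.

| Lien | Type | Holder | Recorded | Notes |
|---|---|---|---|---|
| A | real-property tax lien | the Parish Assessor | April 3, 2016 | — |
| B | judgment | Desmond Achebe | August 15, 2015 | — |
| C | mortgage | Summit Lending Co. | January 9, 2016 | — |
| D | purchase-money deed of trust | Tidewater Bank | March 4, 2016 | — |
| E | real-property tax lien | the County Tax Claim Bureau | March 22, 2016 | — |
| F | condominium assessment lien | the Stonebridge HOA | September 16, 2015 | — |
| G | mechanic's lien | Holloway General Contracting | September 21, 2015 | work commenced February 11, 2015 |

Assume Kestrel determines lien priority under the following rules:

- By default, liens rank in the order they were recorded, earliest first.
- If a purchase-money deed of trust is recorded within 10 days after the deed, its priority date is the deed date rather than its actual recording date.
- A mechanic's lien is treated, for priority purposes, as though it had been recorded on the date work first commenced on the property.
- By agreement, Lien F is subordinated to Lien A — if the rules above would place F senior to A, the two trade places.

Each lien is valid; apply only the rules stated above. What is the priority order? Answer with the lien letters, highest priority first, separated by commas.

Effective dates: D was recorded 34 days after the deed, outside the 10-day window, so it keeps its recording date; G's effective date is February 11, 2015, when work began.
By effective date: G (February 11, 2015), B (August 15, 2015), F (September 16, 2015), C (January 9, 2016), D (March 4, 2016), E (March 22, 2016), A (April 3, 2016).
F is senior to A before the subordination, so the two trade places.

G, B, A, C, D, E, F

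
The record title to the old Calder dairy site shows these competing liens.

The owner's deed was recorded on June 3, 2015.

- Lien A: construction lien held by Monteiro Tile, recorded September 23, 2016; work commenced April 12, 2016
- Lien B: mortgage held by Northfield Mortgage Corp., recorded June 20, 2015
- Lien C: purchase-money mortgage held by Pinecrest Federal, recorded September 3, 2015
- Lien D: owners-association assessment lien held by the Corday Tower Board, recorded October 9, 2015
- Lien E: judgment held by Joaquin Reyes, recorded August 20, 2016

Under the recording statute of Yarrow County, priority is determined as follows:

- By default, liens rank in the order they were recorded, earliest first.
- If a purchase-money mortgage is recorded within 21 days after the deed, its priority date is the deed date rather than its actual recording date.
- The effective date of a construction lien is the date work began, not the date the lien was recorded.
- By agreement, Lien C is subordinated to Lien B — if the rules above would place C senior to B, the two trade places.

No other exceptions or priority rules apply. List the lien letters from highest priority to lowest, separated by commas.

Effective dates after the stated exceptions: A relates back to April 12, 2016 (work commenced); C missed the 21-day window (92 days after the deed), so its recording date stands.
By effective date, earliest first: B (June 20, 2015), C (September 3, 2015), D (October 9, 2015), A (April 12, 2016), E (August 20, 2016).
C already ranks below B; the subordination has no effect.

B, C, D, A, E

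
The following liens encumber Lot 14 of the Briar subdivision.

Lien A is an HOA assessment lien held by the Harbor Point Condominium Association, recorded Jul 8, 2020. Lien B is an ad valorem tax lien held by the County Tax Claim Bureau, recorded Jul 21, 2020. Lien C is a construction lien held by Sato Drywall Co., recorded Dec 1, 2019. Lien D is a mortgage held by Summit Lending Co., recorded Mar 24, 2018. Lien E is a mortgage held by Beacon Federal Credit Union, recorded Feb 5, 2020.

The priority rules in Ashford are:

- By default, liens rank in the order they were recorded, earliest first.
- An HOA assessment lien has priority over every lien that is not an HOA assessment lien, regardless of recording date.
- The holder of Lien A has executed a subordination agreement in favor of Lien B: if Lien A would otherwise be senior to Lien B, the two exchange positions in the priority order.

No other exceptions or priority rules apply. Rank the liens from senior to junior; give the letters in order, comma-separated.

B, D, C, E, A

As an HOA assessment lien, A is senior to every other lien.
Remaining liens by effective date: D (Mar 24, 2018), C (Dec 1, 2019), E (Feb 5, 2020), B (Jul 21, 2020).
A would otherwise be senior to B, so under the subordination agreement A and B exchange positions.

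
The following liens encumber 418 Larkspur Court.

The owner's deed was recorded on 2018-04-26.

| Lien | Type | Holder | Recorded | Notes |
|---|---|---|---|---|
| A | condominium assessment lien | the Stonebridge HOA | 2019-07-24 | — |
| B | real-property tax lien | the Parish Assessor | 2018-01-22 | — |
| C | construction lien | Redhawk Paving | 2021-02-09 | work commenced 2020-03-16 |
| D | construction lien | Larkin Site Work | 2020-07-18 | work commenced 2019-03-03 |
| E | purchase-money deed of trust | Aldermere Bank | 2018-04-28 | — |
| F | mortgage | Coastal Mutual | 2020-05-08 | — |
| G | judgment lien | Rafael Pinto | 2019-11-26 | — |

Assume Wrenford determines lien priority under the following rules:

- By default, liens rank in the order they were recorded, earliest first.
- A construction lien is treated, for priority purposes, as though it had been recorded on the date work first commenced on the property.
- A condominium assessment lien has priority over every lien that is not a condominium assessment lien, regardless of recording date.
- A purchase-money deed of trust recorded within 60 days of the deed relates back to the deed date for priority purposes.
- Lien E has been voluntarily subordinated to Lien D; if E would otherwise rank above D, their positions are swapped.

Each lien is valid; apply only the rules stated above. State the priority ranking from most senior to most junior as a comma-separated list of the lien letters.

Effective dates after the stated exceptions: C relates back to 2020-03-16 (work commenced); D relates back to 2019-03-03 (work commenced); E relates back to the deed date 2018-04-26.
As a condominium assessment lien, A is senior to every other lien.
The other liens, earliest effective date first: B (2018-01-22), E (2018-04-26), D (2019-03-03), G (2019-11-26), C (2020-03-16), F (2020-05-08).
E would otherwise be senior to D, so under the subordination agreement E and D exchange positions.

A, B, D, E, G, C, F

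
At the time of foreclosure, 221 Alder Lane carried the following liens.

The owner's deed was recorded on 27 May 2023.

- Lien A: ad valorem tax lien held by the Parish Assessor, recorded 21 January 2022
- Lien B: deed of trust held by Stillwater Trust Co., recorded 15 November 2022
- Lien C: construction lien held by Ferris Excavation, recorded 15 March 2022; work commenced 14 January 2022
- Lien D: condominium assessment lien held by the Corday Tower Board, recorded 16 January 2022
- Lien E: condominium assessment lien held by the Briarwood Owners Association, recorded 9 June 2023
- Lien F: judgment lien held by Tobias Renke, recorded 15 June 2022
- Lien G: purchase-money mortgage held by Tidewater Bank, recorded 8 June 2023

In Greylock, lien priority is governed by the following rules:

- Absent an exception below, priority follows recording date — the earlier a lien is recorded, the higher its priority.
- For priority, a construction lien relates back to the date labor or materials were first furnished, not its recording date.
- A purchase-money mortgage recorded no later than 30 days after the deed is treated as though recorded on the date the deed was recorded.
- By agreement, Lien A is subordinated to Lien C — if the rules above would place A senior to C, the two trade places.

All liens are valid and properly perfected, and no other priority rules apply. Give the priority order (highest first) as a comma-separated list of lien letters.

Adjusting effective dates: C's effective date is 14 January 2022, when work began; G's effective date is the deed date, 27 May 2023.
Ordering by effective date: C (14 January 2022), D (16 January 2022), A (21 January 2022), F (15 June 2022), B (15 November 2022), G (27 May 2023), E (9 June 2023).
A is already junior to C, so the subordination agreement changes nothing.

C, D, A, F, B, G, E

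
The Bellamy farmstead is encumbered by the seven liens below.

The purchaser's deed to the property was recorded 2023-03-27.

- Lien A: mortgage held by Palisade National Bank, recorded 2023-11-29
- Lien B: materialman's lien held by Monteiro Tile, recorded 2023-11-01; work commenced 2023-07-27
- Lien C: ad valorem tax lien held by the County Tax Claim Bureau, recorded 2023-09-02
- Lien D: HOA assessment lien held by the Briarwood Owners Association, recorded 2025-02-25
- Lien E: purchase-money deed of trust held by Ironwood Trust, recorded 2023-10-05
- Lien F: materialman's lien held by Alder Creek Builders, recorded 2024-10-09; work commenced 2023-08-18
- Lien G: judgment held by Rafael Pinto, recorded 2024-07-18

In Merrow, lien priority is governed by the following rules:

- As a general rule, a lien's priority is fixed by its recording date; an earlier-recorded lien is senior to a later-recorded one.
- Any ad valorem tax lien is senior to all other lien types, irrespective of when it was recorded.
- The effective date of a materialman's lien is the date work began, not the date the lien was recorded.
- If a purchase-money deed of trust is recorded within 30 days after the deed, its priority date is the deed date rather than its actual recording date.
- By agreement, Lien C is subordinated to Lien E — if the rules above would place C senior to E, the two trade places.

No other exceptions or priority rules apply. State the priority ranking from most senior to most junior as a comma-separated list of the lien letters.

Effective dates: B's effective date is 2023-07-27, when work began; E was recorded 192 days after the deed, outside the 30-day window, so it keeps its recording date; F's effective date is 2023-08-18, when work began.
C is an ad valorem tax lien and takes priority over every other lien.
Remaining liens by effective date: B (2023-07-27), F (2023-08-18), E (2023-10-05), A (2023-11-29), G (2024-07-18), D (2025-02-25).
C is senior to E before the subordination, so the two trade places.

E, B, F, C, A, G, D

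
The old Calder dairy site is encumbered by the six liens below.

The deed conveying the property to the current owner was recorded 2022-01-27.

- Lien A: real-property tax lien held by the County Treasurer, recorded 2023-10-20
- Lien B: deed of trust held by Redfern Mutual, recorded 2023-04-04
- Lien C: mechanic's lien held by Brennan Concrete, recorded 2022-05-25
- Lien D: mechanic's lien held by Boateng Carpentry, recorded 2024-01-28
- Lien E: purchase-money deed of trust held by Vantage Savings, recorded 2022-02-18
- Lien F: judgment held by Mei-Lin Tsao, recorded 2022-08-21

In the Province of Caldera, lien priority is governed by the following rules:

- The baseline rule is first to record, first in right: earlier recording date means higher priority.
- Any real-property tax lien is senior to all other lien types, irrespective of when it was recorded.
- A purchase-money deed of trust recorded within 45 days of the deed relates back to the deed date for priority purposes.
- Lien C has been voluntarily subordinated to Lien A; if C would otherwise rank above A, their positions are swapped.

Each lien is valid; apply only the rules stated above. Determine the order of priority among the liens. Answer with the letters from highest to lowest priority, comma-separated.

A, E, C, F, B, D

Effective dates: E's effective date is the deed date, 2022-01-27.
A is a real-property tax lien and takes priority over every other lien.
The other liens, earliest effective date first: E (2022-01-27), C (2022-05-25), F (2022-08-21), B (2023-04-04), D (2024-01-28).
C already ranks below A; the subordination has no effect.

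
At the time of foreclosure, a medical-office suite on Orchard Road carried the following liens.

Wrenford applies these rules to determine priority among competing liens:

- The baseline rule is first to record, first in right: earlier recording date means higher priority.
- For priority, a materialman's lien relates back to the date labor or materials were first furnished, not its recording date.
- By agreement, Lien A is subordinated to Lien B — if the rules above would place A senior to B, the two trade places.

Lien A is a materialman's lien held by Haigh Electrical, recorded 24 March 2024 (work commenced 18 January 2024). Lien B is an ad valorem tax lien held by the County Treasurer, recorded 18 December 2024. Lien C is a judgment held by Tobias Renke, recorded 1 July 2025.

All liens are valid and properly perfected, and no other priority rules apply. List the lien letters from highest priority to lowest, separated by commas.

First, effective dates: A is treated as recorded 18 January 2024, the work-commencement date.
By effective date: A (18 January 2024), B (18 December 2024), C (1 July 2025).
Because A would otherwise rank above B, the subordination swaps them.

B, A, C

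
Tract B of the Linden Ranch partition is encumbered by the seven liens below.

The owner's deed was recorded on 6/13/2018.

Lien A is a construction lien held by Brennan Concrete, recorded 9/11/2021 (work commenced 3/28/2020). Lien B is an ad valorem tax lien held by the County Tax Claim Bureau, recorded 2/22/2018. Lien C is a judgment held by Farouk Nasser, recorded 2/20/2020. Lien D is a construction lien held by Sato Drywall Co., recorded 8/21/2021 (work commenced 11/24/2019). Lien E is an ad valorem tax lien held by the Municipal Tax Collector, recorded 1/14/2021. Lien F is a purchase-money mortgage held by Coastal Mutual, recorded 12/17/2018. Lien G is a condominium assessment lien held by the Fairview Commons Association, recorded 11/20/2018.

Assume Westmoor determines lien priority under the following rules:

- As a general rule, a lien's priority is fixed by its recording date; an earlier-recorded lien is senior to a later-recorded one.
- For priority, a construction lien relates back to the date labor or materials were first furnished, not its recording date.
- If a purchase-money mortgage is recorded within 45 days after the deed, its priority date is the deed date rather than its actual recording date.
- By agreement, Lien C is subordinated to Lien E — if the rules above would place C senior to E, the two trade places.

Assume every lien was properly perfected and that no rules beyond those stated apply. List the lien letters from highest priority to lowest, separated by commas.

B, G, F, D, E, A, C

Adjusting effective dates: A relates back to 3/28/2020 (work commenced); D relates back to 11/24/2019 (work commenced); F was recorded 187 days after the deed — beyond 45 days — so no relation-back applies.
By effective date: B (2/22/2018), G (11/20/2018), F (12/17/2018), D (11/24/2019), C (2/20/2020), A (3/28/2020), E (1/14/2021).
Because C would otherwise rank above E, the subordination swaps them.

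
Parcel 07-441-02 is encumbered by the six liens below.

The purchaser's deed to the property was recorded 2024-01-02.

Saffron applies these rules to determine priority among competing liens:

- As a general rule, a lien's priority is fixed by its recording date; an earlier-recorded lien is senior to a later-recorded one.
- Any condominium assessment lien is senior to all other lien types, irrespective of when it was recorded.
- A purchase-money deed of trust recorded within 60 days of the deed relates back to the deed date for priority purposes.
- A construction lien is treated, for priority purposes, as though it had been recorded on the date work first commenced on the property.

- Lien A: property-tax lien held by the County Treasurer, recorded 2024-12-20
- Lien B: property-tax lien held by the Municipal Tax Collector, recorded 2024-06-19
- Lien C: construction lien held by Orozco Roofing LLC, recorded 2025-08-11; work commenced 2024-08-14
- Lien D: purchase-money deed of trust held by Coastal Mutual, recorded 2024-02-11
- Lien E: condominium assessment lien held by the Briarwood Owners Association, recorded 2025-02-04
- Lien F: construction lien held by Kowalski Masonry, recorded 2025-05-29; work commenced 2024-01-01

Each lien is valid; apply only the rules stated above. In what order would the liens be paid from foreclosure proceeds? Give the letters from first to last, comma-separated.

E, F, D, B, C, A

Effective dates: C relates back to 2024-08-14 (work commenced); D's effective date is the deed date, 2024-01-02; F is treated as recorded 2024-01-01, the work-commencement date.
E is a condominium assessment lien, so it outranks all other liens regardless of date.
Among the remaining liens, by effective date: F (2024-01-01), D (2024-01-02), B (2024-06-19), C (2024-08-14), A (2024-12-20).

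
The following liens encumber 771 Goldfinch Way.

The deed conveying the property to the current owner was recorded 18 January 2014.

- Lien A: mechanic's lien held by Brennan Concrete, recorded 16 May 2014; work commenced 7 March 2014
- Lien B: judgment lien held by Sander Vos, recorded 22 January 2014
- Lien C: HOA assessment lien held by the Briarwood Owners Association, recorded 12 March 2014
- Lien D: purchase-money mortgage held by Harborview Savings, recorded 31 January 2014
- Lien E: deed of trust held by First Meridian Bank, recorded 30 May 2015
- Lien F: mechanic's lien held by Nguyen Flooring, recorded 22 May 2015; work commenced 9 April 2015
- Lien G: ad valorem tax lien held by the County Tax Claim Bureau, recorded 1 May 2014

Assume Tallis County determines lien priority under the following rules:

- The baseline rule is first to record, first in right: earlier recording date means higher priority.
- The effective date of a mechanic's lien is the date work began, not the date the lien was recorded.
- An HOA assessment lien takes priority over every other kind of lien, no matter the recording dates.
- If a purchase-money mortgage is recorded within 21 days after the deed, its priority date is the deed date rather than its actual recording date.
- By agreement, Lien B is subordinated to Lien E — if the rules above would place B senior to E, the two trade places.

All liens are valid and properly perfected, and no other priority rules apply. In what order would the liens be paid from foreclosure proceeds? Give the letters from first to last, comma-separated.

Effective dates: A's effective date is 7 March 2014, when work began; D's effective date is the deed date, 18 January 2014; F is treated as recorded 9 April 2015, the work-commencement date.
As an HOA assessment lien, C is senior to every other lien.
Ordering the rest by effective date: D (18 January 2014), B (22 January 2014), A (7 March 2014), G (1 May 2014), F (9 April 2015), E (30 May 2015).
B is senior to E before the subordination, so the two trade places.

C, D, E, A, G, F, B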